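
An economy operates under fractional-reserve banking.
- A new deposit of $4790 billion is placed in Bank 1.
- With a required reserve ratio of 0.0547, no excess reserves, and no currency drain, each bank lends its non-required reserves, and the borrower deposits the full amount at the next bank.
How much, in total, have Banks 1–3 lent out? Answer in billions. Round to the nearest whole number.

$12854 billion

Bank i lends (1 − rr)^i of the original deposit: Bank 1 lends 4790·0.9453 = 4527.9870, Bank 2 lends 4790·0.9453² ≈ 4280.3061, and so on.
Summing a geometric series: total = 4790·[0.9453·(1 − 0.9453^3) / (1 − 0.9453)] ≈ 12854.4665 billion.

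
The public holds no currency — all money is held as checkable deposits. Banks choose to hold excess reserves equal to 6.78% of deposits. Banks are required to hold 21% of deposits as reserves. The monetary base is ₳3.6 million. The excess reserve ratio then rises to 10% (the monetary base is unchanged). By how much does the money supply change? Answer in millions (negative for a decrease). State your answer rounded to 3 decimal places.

-1.346 million

Initially m₁ = 1 / (0.21 + 0.0678) ≈ 3.59971, so M₁ = 3.59971 × 3.6 ≈ 12.959 million.
After the change m₂ = 1 / (0.21 + 0.1) ≈ 3.22581, so M₂ = 3.22581 × 3.6 ≈ 11.6129 million.
ΔM = M₂ − M₁ = 11.6129 − 12.959 = -1.3461 million.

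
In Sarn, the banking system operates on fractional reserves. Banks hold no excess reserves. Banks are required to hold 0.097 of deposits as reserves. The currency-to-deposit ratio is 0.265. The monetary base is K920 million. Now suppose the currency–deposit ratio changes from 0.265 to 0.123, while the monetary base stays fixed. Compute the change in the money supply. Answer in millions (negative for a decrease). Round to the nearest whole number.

Initially m₁ = (1 + 0.265) / (0.097 + 0.265) ≈ 3.4945, so M₁ = 3.4945 × 920 = 3214.94 million.
After the change m₂ = (1 + 0.123) / (0.097 + 0.123) ≈ 5.1045, so M₂ = 5.1045 × 920 = 4696.14 million.
ΔM = M₂ − M₁ = 4696.14 − 3214.94 = 1481.2 million.

K1481 million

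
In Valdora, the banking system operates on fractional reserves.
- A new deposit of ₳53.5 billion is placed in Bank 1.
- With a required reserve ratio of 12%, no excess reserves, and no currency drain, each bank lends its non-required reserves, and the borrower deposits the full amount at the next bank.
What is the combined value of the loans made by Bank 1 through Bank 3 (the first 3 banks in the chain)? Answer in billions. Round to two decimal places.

Bank i lends (1 − rr)^i of the original deposit: Bank 1 lends 53.5·0.8800 = 47.0800, Bank 2 lends 53.5·0.8800² = 41.4304, and so on.
Summing a geometric series: total = 53.5·[0.8800·(1 − 0.8800^3) / (1 − 0.8800)] ≈ 124.9692 billion.

₳124.97 billion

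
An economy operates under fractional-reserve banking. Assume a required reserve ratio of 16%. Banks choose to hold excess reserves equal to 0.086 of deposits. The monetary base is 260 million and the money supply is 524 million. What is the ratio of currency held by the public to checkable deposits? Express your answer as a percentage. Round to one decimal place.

Using m = M/MB = 524/260 ≈ 2.015385. From m = (1 + c)/(c + rr + e), rearranging gives 1 + c = m·(c + rr + e), so c·(1 − m) = m·(rr + e) − 1.
Hence c = [m·(rr + e) − 1]/(1 − m) = [2.015385 × (0.16 + 0.086) − 1] / (1 − 2.015385) ≈ 0.496575.

49.7%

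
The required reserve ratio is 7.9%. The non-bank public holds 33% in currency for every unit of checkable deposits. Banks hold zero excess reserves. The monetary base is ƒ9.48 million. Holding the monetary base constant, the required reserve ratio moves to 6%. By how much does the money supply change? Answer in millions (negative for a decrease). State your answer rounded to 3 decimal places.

ƒ1.502 million

Initially m₁ = (1 + 0.33) / (0.079 + 0.33) ≈ 3.25183, so M₁ = 3.25183 × 9.48 ≈ 30.8273 million.
After the change m₂ = (1 + 0.33) / (0.06 + 0.33) ≈ 3.41026, so M₂ = 3.41026 × 9.48 ≈ 32.3293 million.
ΔM = M₂ − M₁ = 32.3293 − 30.8273 = 1.502 million.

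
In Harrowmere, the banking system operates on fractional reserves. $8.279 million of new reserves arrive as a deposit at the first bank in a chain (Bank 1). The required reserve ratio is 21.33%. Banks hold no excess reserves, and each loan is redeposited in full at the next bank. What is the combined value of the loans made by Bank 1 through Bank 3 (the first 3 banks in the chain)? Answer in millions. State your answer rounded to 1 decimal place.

Bank i lends (1 − rr)^i of the original deposit: Bank 1 lends 8.279·0.7867 ≈ 6.5131, Bank 2 lends 8.279·0.7867² ≈ 5.1238, and so on.
Summing a geometric series: total = 8.279·[0.7867·(1 − 0.7867^3) / (1 − 0.7867)] ≈ 15.6679 million.

$15.7 million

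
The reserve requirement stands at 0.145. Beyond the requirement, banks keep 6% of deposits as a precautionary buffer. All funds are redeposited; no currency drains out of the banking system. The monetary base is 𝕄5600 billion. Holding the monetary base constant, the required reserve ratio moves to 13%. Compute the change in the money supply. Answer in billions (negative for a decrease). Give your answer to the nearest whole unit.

𝕄2157 billion

Initially m₁ = 1 / (0.145 + 0.06) ≈ 4.87805, so M₁ = 4.87805 × 5600 = 27317.08 billion.
After the change m₂ = 1 / (0.13 + 0.06) ≈ 5.26316, so M₂ = 5.26316 × 5600 = 29473.696 billion.
ΔM = M₂ − M₁ = 29473.696 − 27317.08 = 2156.616 billion.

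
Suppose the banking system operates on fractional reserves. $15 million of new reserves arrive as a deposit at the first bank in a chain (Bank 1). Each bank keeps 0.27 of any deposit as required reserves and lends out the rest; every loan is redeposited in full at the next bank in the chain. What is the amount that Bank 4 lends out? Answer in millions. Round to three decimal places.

Each bank lends a fraction (1 − rr) = 0.7300 of the deposit it receives, so Bank 4 receives 15·0.7300^3 and lends 15·0.7300^4 ≈ 4.2597 million.

$4.260 million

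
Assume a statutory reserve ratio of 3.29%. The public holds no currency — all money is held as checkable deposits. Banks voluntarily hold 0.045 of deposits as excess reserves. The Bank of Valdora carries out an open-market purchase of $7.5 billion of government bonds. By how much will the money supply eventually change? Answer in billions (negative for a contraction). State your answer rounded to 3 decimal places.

The money multiplier is m = 1 / (rr + e) = 1 / (0.0329 + 0.045) ≈ 12.83697.
The purchase adds 7.5 billion of base, so ΔM = m × ΔMB = 12.83697 × (+7.5) ≈ 96.2773 billion.

$96.277 billion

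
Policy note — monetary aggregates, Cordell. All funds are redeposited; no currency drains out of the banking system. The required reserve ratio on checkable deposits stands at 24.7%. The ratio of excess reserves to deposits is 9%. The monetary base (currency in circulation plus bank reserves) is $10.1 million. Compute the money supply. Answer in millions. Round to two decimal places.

The money multiplier is m = 1 / (rr + e) = 1 / (0.247 + 0.09) ≈ 2.96736.
So M = m × MB = 2.96736 × 10.1 ≈ 29.9703 million.

$29.97 million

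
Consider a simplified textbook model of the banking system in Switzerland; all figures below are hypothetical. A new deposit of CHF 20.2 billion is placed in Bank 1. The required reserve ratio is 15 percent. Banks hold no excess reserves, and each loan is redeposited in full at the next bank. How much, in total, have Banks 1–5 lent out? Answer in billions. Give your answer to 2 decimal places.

Bank i lends (1 − rr)^i of the original deposit: Bank 1 lends 20.2·0.8500 = 17.1700, Bank 2 lends 20.2·0.8500² = 14.5945, and so on.
Summing a geometric series: total = 20.2·[0.8500·(1 − 0.8500^5) / (1 − 0.8500)] ≈ 63.6772 billion.

CHF 63.68 billion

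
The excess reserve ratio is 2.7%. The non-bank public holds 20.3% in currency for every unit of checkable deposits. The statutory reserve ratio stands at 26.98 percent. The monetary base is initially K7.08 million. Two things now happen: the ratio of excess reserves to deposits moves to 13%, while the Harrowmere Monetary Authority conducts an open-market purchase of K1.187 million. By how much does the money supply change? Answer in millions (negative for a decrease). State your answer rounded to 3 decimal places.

-0.543 million

Before: m₁ = (1 + 0.203) / (0.2698 + 0.027 + 0.203) ≈ 2.40696, MB₁ = 7.08, so M₁ = 2.40696 × 7.08 ≈ 17.0413 million.
After: m₂ = (1 + 0.203) / (0.2698 + 0.13 + 0.203) ≈ 1.99569, MB₂ = 7.08 + 1.187 = 8.267, so M₂ = 1.99569 × 8.267 ≈ 16.4984 million.
ΔM = M₂ − M₁ = 16.4984 − 17.0413 = -0.5429 million.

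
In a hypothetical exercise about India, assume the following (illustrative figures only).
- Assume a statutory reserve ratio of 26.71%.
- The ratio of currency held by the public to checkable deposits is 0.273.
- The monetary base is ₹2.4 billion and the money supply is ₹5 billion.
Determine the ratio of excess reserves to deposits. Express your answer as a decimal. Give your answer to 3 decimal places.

Using m = M/MB = 5/2.4 ≈ 2.083333. Since m = (1 + c)/(c + rr + e), the denominator satisfies c + rr + e = (1 + c)/m = (1 + 0.273) / 2.083333 ≈ 0.611040.
With c = 0.273 and rr = 0.2671, the ratio of excess reserves to deposits is 0.611040 − 0.273 − 0.2671 = 0.07094.

0.071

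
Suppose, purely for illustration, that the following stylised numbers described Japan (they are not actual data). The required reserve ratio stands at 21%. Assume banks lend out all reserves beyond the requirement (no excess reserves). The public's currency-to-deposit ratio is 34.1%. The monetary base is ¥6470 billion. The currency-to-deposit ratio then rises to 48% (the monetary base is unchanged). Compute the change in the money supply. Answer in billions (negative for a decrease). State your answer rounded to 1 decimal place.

Initially m₁ = (1 + 0.341) / (0.21 + 0.341) ≈ 2.433757, so M₁ = 2.433757 × 6470 ≈ 15746.4078 billion.
After the change m₂ = (1 + 0.48) / (0.21 + 0.48) ≈ 2.144928, so M₂ = 2.144928 × 6470 ≈ 13877.6842 billion.
ΔM = M₂ − M₁ = 13877.6842 − 15746.4078 = -1868.7236 billion.

-1868.7 billion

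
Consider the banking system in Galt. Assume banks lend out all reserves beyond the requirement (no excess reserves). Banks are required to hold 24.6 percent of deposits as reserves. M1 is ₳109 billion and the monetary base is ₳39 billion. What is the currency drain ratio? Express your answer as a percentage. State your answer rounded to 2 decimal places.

17.41%

Using m = M/MB = 109/39 ≈ 2.794872. From m = (1 + c)/(c + rr + e), rearranging gives 1 + c = m·(c + rr + e), so c·(1 − m) = m·(rr + e) − 1.
Hence c = [m·(rr + e) − 1]/(1 − m) = [2.794872 × (0.246 + 0) − 1] / (1 − 2.794872) ≈ 0.174086.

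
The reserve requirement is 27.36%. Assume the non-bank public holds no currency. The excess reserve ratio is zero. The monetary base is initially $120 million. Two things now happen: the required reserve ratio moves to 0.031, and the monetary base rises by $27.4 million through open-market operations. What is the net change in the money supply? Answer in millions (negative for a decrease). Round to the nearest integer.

Before: m₁ = 1 / (0.2736) ≈ 3.6550, MB₁ = 120, so M₁ = 3.6550 × 120 = 438.6 million.
After: m₂ = 1 / (0.031) ≈ 32.2581, MB₂ = 120 + 27.4 = 147.4, so M₂ = 32.2581 × 147.4 ≈ 4754.8439 million.
ΔM = M₂ − M₁ = 4754.8439 − 438.6 = 4316.2439 million.

$4316 million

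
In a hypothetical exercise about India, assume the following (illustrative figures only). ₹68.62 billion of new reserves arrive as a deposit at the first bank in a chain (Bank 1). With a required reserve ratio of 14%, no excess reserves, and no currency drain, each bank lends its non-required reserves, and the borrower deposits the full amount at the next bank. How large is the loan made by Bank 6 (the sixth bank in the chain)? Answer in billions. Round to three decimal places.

₹27.761 billion

Each bank lends a fraction (1 − rr) = 0.8600 of the deposit it receives, so Bank 6 receives 68.62·0.8600^5 and lends 68.62·0.8600^6 ≈ 27.7614 billion.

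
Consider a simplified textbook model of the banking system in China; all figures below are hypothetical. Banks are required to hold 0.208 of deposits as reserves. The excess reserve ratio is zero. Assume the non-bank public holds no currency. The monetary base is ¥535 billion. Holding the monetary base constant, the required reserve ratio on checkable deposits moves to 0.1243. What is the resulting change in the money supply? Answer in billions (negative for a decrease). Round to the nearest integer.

¥1732 billion

Initially m₁ = 1 / (0.208) ≈ 4.8077, so M₁ = 4.8077 × 535 = 2572.1195 billion.
After the change m₂ = 1 / (0.1243) ≈ 8.0451, so M₂ = 8.0451 × 535 = 4304.1285 billion.
ΔM = M₂ − M₁ = 4304.1285 − 2572.1195 = 1732.009 billion.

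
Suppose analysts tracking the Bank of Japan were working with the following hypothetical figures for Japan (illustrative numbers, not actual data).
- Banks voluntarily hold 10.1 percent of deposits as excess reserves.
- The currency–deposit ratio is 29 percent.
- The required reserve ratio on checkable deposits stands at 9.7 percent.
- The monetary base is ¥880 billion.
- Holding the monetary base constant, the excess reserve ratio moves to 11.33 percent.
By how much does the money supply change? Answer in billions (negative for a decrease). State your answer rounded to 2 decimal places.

-57.19 billion

Initially m₁ = (1 + 0.29) / (0.097 + 0.101 + 0.29) ≈ 2.643443, so M₁ = 2.643443 × 880 ≈ 2326.2298 billion.
After the change m₂ = (1 + 0.29) / (0.097 + 0.1133 + 0.29) ≈ 2.578453, so M₂ = 2.578453 × 880 ≈ 2269.0386 billion.
ΔM = M₂ − M₁ = 2269.0386 − 2326.2298 = -57.1912 billion.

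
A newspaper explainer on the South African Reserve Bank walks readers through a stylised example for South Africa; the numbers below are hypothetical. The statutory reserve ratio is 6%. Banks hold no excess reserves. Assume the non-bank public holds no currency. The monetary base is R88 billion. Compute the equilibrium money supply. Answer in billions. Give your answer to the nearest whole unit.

R1467 billion

With no currency drain or excess reserves, the money multiplier is m = 1/rr = 1/0.06 ≈ 16.6667.
Money supply M = m × MB = 16.6667 × 88 = 1466.6696 billion.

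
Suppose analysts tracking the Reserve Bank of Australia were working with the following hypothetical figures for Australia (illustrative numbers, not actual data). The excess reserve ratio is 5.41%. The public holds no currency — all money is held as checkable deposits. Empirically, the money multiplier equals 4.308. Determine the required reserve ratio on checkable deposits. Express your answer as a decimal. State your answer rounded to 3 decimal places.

0.178

Using m = 4.308. Since m = (1 + c)/(c + rr + e), the denominator satisfies c + rr + e = (1 + c)/m = (1 + 0) / 4.308 ≈ 0.232126.
With c = 0 and e = 0.0541, the required reserve ratio on checkable deposits is 0.232126 − 0 − 0.0541 = 0.178026.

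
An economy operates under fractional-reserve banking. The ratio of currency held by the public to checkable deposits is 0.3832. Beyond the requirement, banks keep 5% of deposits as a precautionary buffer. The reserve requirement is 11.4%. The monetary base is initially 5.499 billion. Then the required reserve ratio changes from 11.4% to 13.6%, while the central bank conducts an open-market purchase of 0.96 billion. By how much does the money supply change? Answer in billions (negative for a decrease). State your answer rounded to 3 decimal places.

Before: m₁ = (1 + 0.3832) / (0.114 + 0.05 + 0.3832) ≈ 2.52778, MB₁ = 5.499, so M₁ = 2.52778 × 5.499 ≈ 13.9003 billion.
After: m₂ = (1 + 0.3832) / (0.136 + 0.05 + 0.3832) ≈ 2.43008, MB₂ = 5.499 + 0.96 = 6.459, so M₂ = 2.43008 × 6.459 ≈ 15.6959 billion.
ΔM = M₂ − M₁ = 15.6959 − 13.9003 = 1.7956 billion.

1.796 billion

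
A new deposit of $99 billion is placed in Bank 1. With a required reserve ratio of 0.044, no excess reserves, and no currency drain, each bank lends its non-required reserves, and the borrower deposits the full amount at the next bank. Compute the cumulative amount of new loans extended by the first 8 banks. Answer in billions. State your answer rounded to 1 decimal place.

Bank i lends (1 − rr)^i of the original deposit: Bank 1 lends 99·0.9560 = 94.6440, Bank 2 lends 99·0.9560² ≈ 90.4797, and so on.
Summing a geometric series: total = 99·[0.9560·(1 − 0.9560^8) / (1 − 0.9560)] ≈ 650.2666 billion.

$650.3 billion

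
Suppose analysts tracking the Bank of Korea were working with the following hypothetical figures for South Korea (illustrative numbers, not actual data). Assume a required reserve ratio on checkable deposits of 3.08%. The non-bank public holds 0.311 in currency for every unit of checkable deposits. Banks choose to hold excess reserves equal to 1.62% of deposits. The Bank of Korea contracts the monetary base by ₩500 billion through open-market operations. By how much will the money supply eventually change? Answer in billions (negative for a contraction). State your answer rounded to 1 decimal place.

The money multiplier is m = (1 + c) / (rr + e + c) = (1 + 0.311) / (0.0308 + 0.0162 + 0.311) ≈ 3.66201.
The sale removes 500 billion of base, so ΔM = m × ΔMB = 3.66201 × (−500) = -1831.005 billion.

-1831.0 billion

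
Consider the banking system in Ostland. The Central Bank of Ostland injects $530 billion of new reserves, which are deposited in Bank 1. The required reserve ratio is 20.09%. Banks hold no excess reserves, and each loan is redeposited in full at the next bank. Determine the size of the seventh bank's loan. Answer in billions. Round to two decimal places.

Each bank lends a fraction (1 − rr) = 0.7991 of the deposit it receives, so Bank 7 receives 530·0.7991^6 and lends 530·0.7991^7 ≈ 110.2767 billion.

$110.28 billion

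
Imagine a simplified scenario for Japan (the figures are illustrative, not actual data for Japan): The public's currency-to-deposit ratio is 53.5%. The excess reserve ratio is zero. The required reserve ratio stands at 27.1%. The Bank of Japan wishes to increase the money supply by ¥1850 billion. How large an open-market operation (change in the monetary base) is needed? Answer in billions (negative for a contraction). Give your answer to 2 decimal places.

¥971.40 billion

The money multiplier is m = (1 + c) / (rr + c) = (1 + 0.535) / (0.271 + 0.535) ≈ 1.9044665.
ΔMB = ΔM / m = (+1850) / 1.9044665 ≈ 971.4007 billion.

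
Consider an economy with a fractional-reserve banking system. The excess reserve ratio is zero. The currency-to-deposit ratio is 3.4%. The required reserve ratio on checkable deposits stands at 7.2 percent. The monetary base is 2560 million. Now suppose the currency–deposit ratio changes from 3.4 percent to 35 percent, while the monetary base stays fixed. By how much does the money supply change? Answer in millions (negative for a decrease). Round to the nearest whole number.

Initially m₁ = (1 + 0.034) / (0.072 + 0.034) ≈ 9.75472, so M₁ = 9.75472 × 2560 = 24972.0832 million.
After the change m₂ = (1 + 0.35) / (0.072 + 0.35) ≈ 3.19905, so M₂ = 3.19905 × 2560 = 8189.568 million.
ΔM = M₂ − M₁ = 8189.568 − 24972.0832 = -16782.5152 million.

-16783 million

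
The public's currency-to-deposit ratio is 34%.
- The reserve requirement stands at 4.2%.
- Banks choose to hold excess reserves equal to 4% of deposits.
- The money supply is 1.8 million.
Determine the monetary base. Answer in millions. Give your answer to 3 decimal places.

0.567 million

The money multiplier is m = (1 + c) / (rr + e + c) = (1 + 0.34) / (0.042 + 0.04 + 0.34) ≈ 3.17536.
MB = M / m = 1.8 / 3.17536 ≈ 0.5669 million.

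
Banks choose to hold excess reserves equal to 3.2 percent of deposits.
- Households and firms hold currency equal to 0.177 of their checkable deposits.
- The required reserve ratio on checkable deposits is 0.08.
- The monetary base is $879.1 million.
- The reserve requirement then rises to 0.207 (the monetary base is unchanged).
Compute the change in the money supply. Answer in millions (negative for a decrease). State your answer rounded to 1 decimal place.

-1093.0 million

Initially m₁ = (1 + 0.177) / (0.08 + 0.032 + 0.177) ≈ 4.07266, so M₁ = 4.07266 × 879.1 ≈ 3580.2754 million.
After the change m₂ = (1 + 0.177) / (0.207 + 0.032 + 0.177) ≈ 2.82933, so M₂ = 2.82933 × 879.1 ≈ 2487.264 million.
ΔM = M₂ − M₁ = 2487.264 − 3580.2754 = -1093.0114 million.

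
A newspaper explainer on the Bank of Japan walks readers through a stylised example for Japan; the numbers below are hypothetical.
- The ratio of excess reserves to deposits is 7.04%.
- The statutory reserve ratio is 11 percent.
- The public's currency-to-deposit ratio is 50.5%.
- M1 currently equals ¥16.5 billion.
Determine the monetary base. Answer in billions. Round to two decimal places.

The money multiplier is m = (1 + c) / (rr + e + c) = (1 + 0.505) / (0.11 + 0.0704 + 0.505) ≈ 2.19580.
MB = M / m = 16.5 / 2.19580 ≈ 7.5143 billion.

¥7.51 billion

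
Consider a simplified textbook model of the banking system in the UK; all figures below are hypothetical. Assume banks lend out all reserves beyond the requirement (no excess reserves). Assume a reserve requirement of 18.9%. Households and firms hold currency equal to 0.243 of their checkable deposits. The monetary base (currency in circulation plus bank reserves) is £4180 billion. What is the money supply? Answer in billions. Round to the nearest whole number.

The money multiplier is m = (1 + c) / (rr + c) = (1 + 0.243) / (0.189 + 0.243) ≈ 2.87731.
So M = m × MB = 2.87731 × 4180 = 12027.1558 billion.

£12027 billion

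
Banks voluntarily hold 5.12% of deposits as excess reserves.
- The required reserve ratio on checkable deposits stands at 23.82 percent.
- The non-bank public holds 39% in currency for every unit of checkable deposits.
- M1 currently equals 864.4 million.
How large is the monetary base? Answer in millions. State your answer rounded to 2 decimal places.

422.50 million

The money multiplier is m = (1 + c) / (rr + e + c) = (1 + 0.39) / (0.2382 + 0.0512 + 0.39) ≈ 2.045923.
MB = M / m = 864.4 / 2.045923 ≈ 422.4988 million.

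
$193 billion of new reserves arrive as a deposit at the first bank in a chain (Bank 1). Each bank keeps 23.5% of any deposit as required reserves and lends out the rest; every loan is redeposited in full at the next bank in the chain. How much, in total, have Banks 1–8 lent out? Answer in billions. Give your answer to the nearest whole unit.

Bank i lends (1 − rr)^i of the original deposit: Bank 1 lends 193·0.7650 = 147.6450, Bank 2 lends 193·0.7650² ≈ 112.9484, and so on.
Summing a geometric series: total = 193·[0.7650·(1 − 0.7650^8) / (1 − 0.7650)] ≈ 554.5809 billion.

$555 billion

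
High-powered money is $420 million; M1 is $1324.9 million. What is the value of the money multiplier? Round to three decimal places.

3.155

The money multiplier is m = M / MB = 1324.9 / 420 ≈ 3.15452.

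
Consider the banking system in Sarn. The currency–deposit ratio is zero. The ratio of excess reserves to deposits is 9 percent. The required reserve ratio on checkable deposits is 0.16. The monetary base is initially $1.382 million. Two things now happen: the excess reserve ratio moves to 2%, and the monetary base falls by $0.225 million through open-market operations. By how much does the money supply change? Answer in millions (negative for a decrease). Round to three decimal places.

Before: m₁ = 1 / (0.16 + 0.09) = 4, MB₁ = 1.382, so M₁ = 4 × 1.382 = 5.528 million.
After: m₂ = 1 / (0.16 + 0.02) ≈ 5.55556, MB₂ = 1.382 − 0.225 = 1.157, so M₂ = 5.55556 × 1.157 ≈ 6.4278 million.
ΔM = M₂ − M₁ = 6.4278 − 5.528 = 0.8998 million.

$0.900 million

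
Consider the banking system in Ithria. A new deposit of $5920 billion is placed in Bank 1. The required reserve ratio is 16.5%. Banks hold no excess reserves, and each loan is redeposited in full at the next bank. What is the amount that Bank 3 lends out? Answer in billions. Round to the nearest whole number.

Each bank lends a fraction (1 − rr) = 0.8350 of the deposit it receives, so Bank 3 receives 5920·0.8350^2 and lends 5920·0.8350^3 ≈ 3446.5226 billion.

$3447 billion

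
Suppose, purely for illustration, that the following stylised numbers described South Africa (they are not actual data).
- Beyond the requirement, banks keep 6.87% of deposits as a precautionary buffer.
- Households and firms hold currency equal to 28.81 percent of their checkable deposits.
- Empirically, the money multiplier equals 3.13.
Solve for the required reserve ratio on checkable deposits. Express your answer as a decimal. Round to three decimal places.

Using m = 3.13. Since m = (1 + c)/(c + rr + e), the denominator satisfies c + rr + e = (1 + c)/m = (1 + 0.2881) / 3.13 ≈ 0.411534.
With c = 0.2881 and e = 0.0687, the required reserve ratio on checkable deposits is 0.411534 − 0.2881 − 0.0687 = 0.054734.

0.055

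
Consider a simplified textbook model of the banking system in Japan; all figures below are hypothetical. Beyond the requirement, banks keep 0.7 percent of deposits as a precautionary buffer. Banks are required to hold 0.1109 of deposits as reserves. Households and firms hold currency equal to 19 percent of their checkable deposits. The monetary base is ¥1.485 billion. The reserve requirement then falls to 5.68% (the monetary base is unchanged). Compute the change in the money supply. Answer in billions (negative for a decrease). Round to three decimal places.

Initially m₁ = (1 + 0.19) / (0.1109 + 0.007 + 0.19) ≈ 3.86489, so M₁ = 3.86489 × 1.485 ≈ 5.7394 billion.
After the change m₂ = (1 + 0.19) / (0.0568 + 0.007 + 0.19) ≈ 4.68873, so M₂ = 4.68873 × 1.485 ≈ 6.9628 billion.
ΔM = M₂ − M₁ = 6.9628 − 5.7394 = 1.2234 billion.

¥1.223 billion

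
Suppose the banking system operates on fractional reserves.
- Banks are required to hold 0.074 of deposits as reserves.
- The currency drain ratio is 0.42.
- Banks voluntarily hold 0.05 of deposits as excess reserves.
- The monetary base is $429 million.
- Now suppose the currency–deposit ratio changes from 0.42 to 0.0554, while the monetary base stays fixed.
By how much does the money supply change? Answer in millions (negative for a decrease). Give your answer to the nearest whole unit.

$1404 million

Initially m₁ = (1 + 0.42) / (0.074 + 0.05 + 0.42) ≈ 2.6103, so M₁ = 2.6103 × 429 = 1119.8187 million.
After the change m₂ = (1 + 0.0554) / (0.074 + 0.05 + 0.0554) ≈ 5.8829, so M₂ = 5.8829 × 429 = 2523.7641 million.
ΔM = M₂ − M₁ = 2523.7641 − 1119.8187 = 1403.9454 million.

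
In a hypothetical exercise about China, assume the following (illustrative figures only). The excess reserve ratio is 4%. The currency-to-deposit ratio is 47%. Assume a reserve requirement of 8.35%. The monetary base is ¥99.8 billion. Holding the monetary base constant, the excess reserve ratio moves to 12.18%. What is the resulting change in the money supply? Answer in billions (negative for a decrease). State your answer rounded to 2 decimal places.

-29.94 billion

Initially m₁ = (1 + 0.47) / (0.0835 + 0.04 + 0.47) ≈ 2.47683, so M₁ = 2.47683 × 99.8 ≈ 247.1876 billion.
After the change m₂ = (1 + 0.47) / (0.0835 + 0.1218 + 0.47) ≈ 2.17681, so M₂ = 2.17681 × 99.8 ≈ 217.2456 billion.
ΔM = M₂ − M₁ = 217.2456 − 247.1876 = -29.942 billion.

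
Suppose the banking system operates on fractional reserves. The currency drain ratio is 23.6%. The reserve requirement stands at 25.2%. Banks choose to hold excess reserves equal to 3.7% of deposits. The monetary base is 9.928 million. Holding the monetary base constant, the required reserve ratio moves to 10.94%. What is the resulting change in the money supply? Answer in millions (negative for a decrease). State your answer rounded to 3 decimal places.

Initially m₁ = (1 + 0.236) / (0.252 + 0.037 + 0.236) ≈ 2.35429, so M₁ = 2.35429 × 9.928 ≈ 23.3734 million.
After the change m₂ = (1 + 0.236) / (0.1094 + 0.037 + 0.236) ≈ 3.23222, so M₂ = 3.23222 × 9.928 ≈ 32.0895 million.
ΔM = M₂ − M₁ = 32.0895 − 23.3734 = 8.7161 million.

8.716 million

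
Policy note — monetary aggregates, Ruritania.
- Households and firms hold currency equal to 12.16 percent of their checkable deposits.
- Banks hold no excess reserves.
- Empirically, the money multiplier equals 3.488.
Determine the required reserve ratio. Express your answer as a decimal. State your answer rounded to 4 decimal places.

Using m = 3.488. Since m = (1 + c)/(c + rr + e), the denominator satisfies c + rr + e = (1 + c)/m = (1 + 0.1216) / 3.488 ≈ 0.321560.
With c = 0.1216 and e = 0, the required reserve ratio is 0.321560 − 0.1216 − 0 = 0.19996.

0.2000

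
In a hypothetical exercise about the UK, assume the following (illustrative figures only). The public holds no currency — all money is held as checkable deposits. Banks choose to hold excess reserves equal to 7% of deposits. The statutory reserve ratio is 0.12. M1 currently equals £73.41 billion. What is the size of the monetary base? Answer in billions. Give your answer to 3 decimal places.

£13.948 billion

The money multiplier is m = 1 / (rr + e) = 1 / (0.12 + 0.07) ≈ 5.263158.
MB = M / m = 73.41 / 5.263158 ≈ 13.9479 billion.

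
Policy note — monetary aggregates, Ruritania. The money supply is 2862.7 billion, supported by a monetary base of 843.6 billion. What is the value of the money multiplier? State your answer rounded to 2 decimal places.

3.39

The money multiplier is m = M / MB = 2862.7 / 843.6 ≈ 3.39343.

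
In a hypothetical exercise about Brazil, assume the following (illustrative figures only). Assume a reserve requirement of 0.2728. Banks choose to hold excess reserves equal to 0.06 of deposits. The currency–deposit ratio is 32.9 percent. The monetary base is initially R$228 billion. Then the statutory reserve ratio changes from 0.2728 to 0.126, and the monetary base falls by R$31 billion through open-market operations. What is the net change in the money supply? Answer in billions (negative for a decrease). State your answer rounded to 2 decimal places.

R$50.51 billion

Before: m₁ = (1 + 0.329) / (0.2728 + 0.06 + 0.329) ≈ 2.008160, MB₁ = 228, so M₁ = 2.008160 × 228 ≈ 457.8605 billion.
After: m₂ = (1 + 0.329) / (0.126 + 0.06 + 0.329) ≈ 2.580583, MB₂ = 228 − 31 = 197, so M₂ = 2.580583 × 197 ≈ 508.3749 billion.
ΔM = M₂ − M₁ = 508.3749 − 457.8605 = 50.5144 billion.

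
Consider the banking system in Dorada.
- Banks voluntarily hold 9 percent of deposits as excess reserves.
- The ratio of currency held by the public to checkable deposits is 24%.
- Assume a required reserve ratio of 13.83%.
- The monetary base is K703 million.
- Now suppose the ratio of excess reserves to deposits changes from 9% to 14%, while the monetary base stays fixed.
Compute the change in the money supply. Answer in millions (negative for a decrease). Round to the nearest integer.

-180 million

Initially m₁ = (1 + 0.24) / (0.1383 + 0.09 + 0.24) ≈ 2.6479, so M₁ = 2.6479 × 703 = 1861.4737 million.
After the change m₂ = (1 + 0.24) / (0.1383 + 0.14 + 0.24) ≈ 2.3924, so M₂ = 2.3924 × 703 = 1681.8572 million.
ΔM = M₂ − M₁ = 1681.8572 − 1861.4737 = -179.6165 million.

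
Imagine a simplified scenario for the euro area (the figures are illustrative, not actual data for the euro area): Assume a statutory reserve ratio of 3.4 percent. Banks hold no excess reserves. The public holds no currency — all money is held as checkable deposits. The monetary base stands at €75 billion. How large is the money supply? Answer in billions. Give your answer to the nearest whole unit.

€2206 billion

With no currency drain or excess reserves, the money multiplier is m = 1/rr = 1/0.034 ≈ 29.4118.
Money supply M = m × MB = 29.4118 × 75 = 2205.885 billion.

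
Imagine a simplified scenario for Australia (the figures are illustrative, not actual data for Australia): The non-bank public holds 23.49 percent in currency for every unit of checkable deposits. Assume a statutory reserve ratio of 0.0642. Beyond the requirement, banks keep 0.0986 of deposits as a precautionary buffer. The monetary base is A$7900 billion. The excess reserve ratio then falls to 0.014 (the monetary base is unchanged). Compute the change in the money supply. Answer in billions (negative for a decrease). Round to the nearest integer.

A$6628 billion

Initially m₁ = (1 + 0.2349) / (0.0642 + 0.0986 + 0.2349) ≈ 3.10510, so M₁ = 3.10510 × 7900 = 24530.29 billion.
After the change m₂ = (1 + 0.2349) / (0.0642 + 0.014 + 0.2349) ≈ 3.94411, so M₂ = 3.94411 × 7900 = 31158.469 billion.
ΔM = M₂ − M₁ = 31158.469 − 24530.29 = 6628.179 billion.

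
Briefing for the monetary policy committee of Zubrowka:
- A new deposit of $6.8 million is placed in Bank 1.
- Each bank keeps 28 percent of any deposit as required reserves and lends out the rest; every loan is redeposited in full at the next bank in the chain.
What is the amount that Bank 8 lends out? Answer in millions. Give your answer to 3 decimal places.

$0.491 million

Each bank lends a fraction (1 − rr) = 0.7200 of the deposit it receives, so Bank 8 receives 6.8·0.7200^7 and lends 6.8·0.7200^8 ≈ 0.4911 million.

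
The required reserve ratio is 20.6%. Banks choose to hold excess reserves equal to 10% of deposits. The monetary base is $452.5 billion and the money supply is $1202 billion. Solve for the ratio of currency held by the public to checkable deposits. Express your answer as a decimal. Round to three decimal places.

Using m = M/MB = 1202/452.5 ≈ 2.656354. From m = (1 + c)/(c + rr + e), rearranging gives 1 + c = m·(c + rr + e), so c·(1 − m) = m·(rr + e) − 1.
Hence c = [m·(rr + e) − 1]/(1 − m) = [2.656354 × (0.206 + 0.1) − 1] / (1 − 2.656354) ≈ 0.112993.

0.113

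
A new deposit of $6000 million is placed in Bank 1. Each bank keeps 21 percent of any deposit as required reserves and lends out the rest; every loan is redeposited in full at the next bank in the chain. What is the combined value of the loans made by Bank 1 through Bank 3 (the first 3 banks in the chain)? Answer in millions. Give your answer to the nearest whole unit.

$11443 million

Bank i lends (1 − rr)^i of the original deposit: Bank 1 lends 6000·0.7900 = 4740.0000, Bank 2 lends 6000·0.7900² = 3744.6000, and so on.
Summing a geometric series: total = 6000·[0.7900·(1 − 0.7900^3) / (1 − 0.7900)] = 11442.8340 million.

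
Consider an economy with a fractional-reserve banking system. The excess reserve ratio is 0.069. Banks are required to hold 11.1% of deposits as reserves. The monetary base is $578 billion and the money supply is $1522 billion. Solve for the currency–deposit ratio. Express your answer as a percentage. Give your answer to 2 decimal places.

32.21%

Using m = M/MB = 1522/578 ≈ 2.633218. From m = (1 + c)/(c + rr + e), rearranging gives 1 + c = m·(c + rr + e), so c·(1 − m) = m·(rr + e) − 1.
Hence c = [m·(rr + e) − 1]/(1 − m) = [2.633218 × (0.111 + 0.069) − 1] / (1 − 2.633218) ≈ 0.322076.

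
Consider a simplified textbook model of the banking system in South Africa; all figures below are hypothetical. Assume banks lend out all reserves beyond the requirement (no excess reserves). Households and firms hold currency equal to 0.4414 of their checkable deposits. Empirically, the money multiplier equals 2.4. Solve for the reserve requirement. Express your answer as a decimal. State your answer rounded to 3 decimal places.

Using m = 2.4. Since m = (1 + c)/(c + rr + e), the denominator satisfies c + rr + e = (1 + c)/m = (1 + 0.4414) / 2.4 ≈ 0.600583.
With c = 0.4414 and e = 0, the reserve requirement is 0.600583 − 0.4414 − 0 = 0.159183.

0.159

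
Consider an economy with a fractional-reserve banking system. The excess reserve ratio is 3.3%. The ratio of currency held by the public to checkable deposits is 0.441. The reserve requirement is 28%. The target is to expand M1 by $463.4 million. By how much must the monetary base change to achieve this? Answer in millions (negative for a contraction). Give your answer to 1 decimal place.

$242.5 million

The money multiplier is m = (1 + c) / (rr + e + c) = (1 + 0.441) / (0.28 + 0.033 + 0.441) ≈ 1.91114.
ΔMB = ΔM / m = (+463.4) / 1.91114 ≈ 242.4731 million.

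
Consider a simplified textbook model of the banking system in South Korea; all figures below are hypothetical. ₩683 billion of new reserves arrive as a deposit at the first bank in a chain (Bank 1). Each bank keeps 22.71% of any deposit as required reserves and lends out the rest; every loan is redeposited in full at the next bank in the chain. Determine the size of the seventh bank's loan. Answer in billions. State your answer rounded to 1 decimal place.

₩112.5 billion

Each bank lends a fraction (1 − rr) = 0.7729 of the deposit it receives, so Bank 7 receives 683·0.7729^6 and lends 683·0.7729^7 ≈ 112.5340 billion.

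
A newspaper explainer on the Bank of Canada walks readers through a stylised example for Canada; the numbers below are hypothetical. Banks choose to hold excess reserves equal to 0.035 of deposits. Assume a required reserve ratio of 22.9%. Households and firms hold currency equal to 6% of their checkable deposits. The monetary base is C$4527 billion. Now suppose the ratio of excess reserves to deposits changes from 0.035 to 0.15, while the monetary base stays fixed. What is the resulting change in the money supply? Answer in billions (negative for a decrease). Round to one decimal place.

Initially m₁ = (1 + 0.06) / (0.229 + 0.035 + 0.06) ≈ 3.271605, so M₁ = 3.271605 × 4527 ≈ 14810.5558 billion.
After the change m₂ = (1 + 0.06) / (0.229 + 0.15 + 0.06) ≈ 2.414579, so M₂ = 2.414579 × 4527 ≈ 10930.7991 billion.
ΔM = M₂ − M₁ = 10930.7991 − 14810.5558 = -3879.7567 billion.

-3879.8 billion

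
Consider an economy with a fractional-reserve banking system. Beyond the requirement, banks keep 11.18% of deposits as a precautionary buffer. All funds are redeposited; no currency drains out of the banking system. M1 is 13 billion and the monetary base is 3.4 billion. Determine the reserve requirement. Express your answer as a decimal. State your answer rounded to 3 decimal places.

Using m = M/MB = 13/3.4 ≈ 3.823529. Since m = (1 + c)/(c + rr + e), the denominator satisfies c + rr + e = (1 + c)/m = (1 + 0) / 3.823529 ≈ 0.261538.
With c = 0 and e = 0.1118, the reserve requirement is 0.261538 − 0 − 0.1118 = 0.149738.

0.150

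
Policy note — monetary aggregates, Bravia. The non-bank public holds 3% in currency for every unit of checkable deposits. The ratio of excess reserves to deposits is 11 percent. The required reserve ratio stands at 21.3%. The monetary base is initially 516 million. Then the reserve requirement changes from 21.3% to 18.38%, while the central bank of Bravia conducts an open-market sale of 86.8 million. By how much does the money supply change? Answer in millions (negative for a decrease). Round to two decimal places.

Before: m₁ = (1 + 0.03) / (0.213 + 0.11 + 0.03) ≈ 2.917847, MB₁ = 516, so M₁ = 2.917847 × 516 ≈ 1505.6091 million.
After: m₂ = (1 + 0.03) / (0.1838 + 0.11 + 0.03) ≈ 3.180976, MB₂ = 516 − 86.8 = 429.2, so M₂ = 3.180976 × 429.2 ≈ 1365.2749 million.
ΔM = M₂ − M₁ = 1365.2749 − 1505.6091 = -140.3342 million.

-140.33 million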